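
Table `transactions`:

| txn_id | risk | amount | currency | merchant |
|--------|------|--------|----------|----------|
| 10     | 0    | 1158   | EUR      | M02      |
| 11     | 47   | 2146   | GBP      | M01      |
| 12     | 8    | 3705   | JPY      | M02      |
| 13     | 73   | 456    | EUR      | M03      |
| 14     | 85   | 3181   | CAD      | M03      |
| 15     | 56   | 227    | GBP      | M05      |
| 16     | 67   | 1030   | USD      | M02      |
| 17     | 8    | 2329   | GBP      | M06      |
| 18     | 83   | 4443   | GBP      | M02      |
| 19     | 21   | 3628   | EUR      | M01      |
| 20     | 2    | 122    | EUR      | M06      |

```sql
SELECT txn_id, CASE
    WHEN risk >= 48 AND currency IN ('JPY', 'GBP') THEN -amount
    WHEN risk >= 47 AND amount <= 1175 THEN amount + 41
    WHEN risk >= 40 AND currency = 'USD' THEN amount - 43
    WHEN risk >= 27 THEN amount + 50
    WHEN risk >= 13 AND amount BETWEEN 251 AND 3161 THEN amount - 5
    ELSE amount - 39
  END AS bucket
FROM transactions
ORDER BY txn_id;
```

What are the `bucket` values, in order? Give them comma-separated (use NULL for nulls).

txn_id=10: ELSE → 1119
txn_id=11: risk >= 27 → 2196
txn_id=12: ELSE → 3666
txn_id=13: risk >= 47 AND amount <= 1175 → 497
txn_id=14: risk >= 27 → 3231
txn_id=15: risk >= 48 AND currency IN ('JPY', 'GBP') → -227
txn_id=16: risk >= 47 AND amount <= 1175 → 1071
txn_id=17: ELSE → 2290
txn_id=18: risk >= 48 AND currency IN ('JPY', 'GBP') → -4443
txn_id=19: ELSE → 3589
txn_id=20: ELSE → 83

1119, 2196, 3666, 497, 3231, -227, 1071, 2290, -4443, 3589, 83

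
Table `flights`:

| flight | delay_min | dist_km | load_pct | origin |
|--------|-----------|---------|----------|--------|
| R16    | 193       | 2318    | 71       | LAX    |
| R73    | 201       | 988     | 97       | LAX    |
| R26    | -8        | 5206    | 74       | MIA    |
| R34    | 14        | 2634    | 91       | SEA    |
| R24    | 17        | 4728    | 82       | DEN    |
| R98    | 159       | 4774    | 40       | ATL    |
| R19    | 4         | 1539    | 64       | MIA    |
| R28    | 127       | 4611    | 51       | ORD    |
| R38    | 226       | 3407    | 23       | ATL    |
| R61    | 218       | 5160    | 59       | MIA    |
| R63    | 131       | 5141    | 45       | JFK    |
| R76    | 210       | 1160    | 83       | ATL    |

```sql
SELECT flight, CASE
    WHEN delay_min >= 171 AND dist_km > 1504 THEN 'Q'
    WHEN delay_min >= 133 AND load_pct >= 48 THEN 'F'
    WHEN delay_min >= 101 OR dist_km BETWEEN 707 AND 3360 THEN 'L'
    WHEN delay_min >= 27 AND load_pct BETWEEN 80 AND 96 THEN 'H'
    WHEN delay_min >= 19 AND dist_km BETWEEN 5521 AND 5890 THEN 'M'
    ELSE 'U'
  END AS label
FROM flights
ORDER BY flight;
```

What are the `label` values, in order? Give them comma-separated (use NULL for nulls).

flight=R16: delay_min >= 171 AND dist_km > 1504 → Q
flight=R19: delay_min >= 101 OR dist_km BETWEEN 707 AND 3360 → L
flight=R24: ELSE → U
flight=R26: ELSE → U
flight=R28: delay_min >= 101 OR dist_km BETWEEN 707 AND 3360 → L
flight=R34: delay_min >= 101 OR dist_km BETWEEN 707 AND 3360 → L
flight=R38: delay_min >= 171 AND dist_km > 1504 → Q
flight=R61: delay_min >= 171 AND dist_km > 1504 → Q
flight=R63: delay_min >= 101 OR dist_km BETWEEN 707 AND 3360 → L
flight=R73: delay_min >= 133 AND load_pct >= 48 → F
flight=R76: delay_min >= 133 AND load_pct >= 48 → F
flight=R98: delay_min >= 101 OR dist_km BETWEEN 707 AND 3360 → L

Q, L, U, U, L, L, Q, Q, L, F, F, L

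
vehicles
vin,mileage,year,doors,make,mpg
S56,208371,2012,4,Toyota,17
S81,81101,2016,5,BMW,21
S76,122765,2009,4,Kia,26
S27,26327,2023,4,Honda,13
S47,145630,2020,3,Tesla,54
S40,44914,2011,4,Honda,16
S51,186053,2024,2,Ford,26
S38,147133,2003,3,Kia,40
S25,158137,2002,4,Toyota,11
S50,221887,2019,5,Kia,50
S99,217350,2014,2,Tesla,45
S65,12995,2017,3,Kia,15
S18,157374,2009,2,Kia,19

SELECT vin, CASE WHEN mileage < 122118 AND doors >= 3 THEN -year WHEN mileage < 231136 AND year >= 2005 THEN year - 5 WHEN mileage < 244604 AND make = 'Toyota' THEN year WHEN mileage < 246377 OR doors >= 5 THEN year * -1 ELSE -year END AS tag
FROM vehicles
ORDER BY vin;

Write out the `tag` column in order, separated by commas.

2004, 2002, -2023, -2003, -2011, 2015, 2014, 2019, 2007, -2017, 2004, -2016, 2009

vin=S18: mileage < 231136 AND year >= 2005 → 2004
vin=S25: mileage < 244604 AND make = 'Toyota' → 2002
vin=S27: mileage < 122118 AND doors >= 3 → -2023
vin=S38: mileage < 246377 OR doors >= 5 → -2003
vin=S40: mileage < 122118 AND doors >= 3 → -2011
vin=S47: mileage < 231136 AND year >= 2005 → 2015
vin=S50: mileage < 231136 AND year >= 2005 → 2014
vin=S51: mileage < 231136 AND year >= 2005 → 2019
vin=S56: mileage < 231136 AND year >= 2005 → 2007
vin=S65: mileage < 122118 AND doors >= 3 → -2017
vin=S76: mileage < 231136 AND year >= 2005 → 2004
vin=S81: mileage < 122118 AND doors >= 3 → -2016
vin=S99: mileage < 231136 AND year >= 2005 → 2009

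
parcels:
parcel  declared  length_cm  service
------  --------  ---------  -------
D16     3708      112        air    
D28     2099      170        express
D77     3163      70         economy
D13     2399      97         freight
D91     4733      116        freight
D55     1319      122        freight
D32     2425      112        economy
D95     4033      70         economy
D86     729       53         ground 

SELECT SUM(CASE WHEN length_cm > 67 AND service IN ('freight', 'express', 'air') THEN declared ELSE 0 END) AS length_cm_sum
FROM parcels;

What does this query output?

14258

parcel=D16: ✓ → 3708
parcel=D28: ✓ → 2099
parcel=D77: ✗
parcel=D13: ✓ → 2399
parcel=D91: ✓ → 4733
parcel=D55: ✓ → 1319
parcel=D32: ✗
parcel=D95: ✗
parcel=D86: ✗
length_cm_sum = 3708 + 2099 + 2399 + 4733 + 1319 = 14258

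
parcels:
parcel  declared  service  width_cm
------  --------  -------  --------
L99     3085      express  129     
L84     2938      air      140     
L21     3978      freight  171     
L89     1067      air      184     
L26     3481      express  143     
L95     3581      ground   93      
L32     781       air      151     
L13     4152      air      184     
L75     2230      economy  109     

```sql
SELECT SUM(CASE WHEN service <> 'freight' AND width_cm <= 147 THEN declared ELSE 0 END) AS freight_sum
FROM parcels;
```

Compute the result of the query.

parcel=L99: ✓ → 3085
parcel=L84: ✓ → 2938
parcel=L21: ✗
parcel=L89: ✗
parcel=L26: ✓ → 3481
parcel=L95: ✓ → 3581
parcel=L32: ✗
parcel=L13: ✗
parcel=L75: ✓ → 2230
freight_sum = 3085 + 2938 + 3481 + 3581 + 2230 = 15315

15315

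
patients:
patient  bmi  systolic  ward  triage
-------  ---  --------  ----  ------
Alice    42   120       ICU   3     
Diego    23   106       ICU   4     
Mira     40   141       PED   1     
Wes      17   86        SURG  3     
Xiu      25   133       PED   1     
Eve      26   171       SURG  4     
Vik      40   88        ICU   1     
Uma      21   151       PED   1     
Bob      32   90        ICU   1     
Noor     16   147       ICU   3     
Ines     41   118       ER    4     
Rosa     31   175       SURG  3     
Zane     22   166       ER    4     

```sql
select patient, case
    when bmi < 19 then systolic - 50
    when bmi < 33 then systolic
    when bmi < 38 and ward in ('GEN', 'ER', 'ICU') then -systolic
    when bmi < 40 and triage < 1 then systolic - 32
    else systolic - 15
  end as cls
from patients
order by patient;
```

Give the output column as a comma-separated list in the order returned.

patient=Alice: ELSE → 105
patient=Bob: bmi < 33 → 90
patient=Diego: bmi < 33 → 106
patient=Eve: bmi < 33 → 171
patient=Ines: ELSE → 103
patient=Mira: ELSE → 126
patient=Noor: bmi < 19 → 97
patient=Rosa: bmi < 33 → 175
patient=Uma: bmi < 33 → 151
patient=Vik: ELSE → 73
patient=Wes: bmi < 19 → 36
patient=Xiu: bmi < 33 → 133
patient=Zane: bmi < 33 → 166

105, 90, 106, 171, 103, 126, 97, 175, 151, 73, 36, 133, 166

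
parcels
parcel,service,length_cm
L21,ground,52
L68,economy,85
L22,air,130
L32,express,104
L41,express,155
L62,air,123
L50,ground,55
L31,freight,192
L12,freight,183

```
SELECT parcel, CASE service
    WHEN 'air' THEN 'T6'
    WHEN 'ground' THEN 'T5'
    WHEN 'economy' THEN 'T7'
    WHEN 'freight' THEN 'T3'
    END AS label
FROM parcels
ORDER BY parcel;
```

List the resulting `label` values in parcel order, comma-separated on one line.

T3, T5, T6, T3, NULL, NULL, T5, T6, T7

parcel=L12: service='freight' → T3
parcel=L21: service='ground' → T5
parcel=L22: service='air' → T6
parcel=L31: service='freight' → T3
parcel=L32: (no match → NULL) → NULL
parcel=L41: (no match → NULL) → NULL
parcel=L50: service='ground' → T5
parcel=L62: service='air' → T6
parcel=L68: service='economy' → T7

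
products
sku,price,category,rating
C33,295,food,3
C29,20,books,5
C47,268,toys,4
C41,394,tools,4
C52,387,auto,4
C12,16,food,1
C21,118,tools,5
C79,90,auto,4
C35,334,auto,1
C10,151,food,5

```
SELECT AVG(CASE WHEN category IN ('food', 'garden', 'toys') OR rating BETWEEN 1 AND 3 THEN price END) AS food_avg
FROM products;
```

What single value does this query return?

212.8

sku=C33: ✓ → 295
sku=C29: ✗
sku=C47: ✓ → 268
sku=C41: ✗
sku=C52: ✗
sku=C12: ✓ → 16
sku=C21: ✗
sku=C79: ✗
sku=C35: ✓ → 334
sku=C10: ✓ → 151
food_avg = (295 + 268 + 16 + 334 + 151) / 5 = 212.8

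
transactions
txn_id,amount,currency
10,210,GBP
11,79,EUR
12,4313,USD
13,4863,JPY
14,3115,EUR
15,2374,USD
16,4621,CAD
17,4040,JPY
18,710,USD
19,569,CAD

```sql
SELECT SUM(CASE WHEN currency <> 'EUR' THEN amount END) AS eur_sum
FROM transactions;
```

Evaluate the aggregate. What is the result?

txn_id=10: ✓ → 210
txn_id=11: ✗
txn_id=12: ✓ → 4313
txn_id=13: ✓ → 4863
txn_id=14: ✗
txn_id=15: ✓ → 2374
txn_id=16: ✓ → 4621
txn_id=17: ✓ → 4040
txn_id=18: ✓ → 710
txn_id=19: ✓ → 569
eur_sum = 210 + 4313 + 4863 + 2374 + 4621 + 4040 + 710 + 569 = 21700

21700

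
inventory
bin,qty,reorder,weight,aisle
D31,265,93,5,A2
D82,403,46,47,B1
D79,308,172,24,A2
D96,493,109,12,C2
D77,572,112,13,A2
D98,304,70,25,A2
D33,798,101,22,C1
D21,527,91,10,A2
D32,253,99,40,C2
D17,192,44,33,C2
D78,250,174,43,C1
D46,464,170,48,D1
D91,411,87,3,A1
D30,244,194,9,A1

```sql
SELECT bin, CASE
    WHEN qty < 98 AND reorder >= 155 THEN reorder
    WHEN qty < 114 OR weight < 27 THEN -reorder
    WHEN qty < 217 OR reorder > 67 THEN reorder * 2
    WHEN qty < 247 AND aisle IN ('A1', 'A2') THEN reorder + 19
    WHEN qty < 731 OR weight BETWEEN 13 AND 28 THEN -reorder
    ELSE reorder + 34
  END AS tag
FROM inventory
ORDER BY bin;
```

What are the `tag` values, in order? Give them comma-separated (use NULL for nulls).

88, -91, -194, -93, 198, -101, 340, -112, 348, -172, -46, -87, -109, -70

bin=D17: qty < 217 OR reorder > 67 → 88
bin=D21: qty < 114 OR weight < 27 → -91
bin=D30: qty < 114 OR weight < 27 → -194
bin=D31: qty < 114 OR weight < 27 → -93
bin=D32: qty < 217 OR reorder > 67 → 198
bin=D33: qty < 114 OR weight < 27 → -101
bin=D46: qty < 217 OR reorder > 67 → 340
bin=D77: qty < 114 OR weight < 27 → -112
bin=D78: qty < 217 OR reorder > 67 → 348
bin=D79: qty < 114 OR weight < 27 → -172
bin=D82: qty < 731 OR weight BETWEEN 13 AND 28 → -46
bin=D91: qty < 114 OR weight < 27 → -87
bin=D96: qty < 114 OR weight < 27 → -109
bin=D98: qty < 114 OR weight < 27 → -70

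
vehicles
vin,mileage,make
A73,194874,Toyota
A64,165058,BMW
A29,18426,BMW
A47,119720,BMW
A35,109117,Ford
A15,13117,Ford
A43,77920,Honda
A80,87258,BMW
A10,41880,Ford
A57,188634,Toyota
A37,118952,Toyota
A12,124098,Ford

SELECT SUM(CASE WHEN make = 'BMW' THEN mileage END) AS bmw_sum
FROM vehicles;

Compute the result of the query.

vin=A73: ✗
vin=A64: ✓ → 165058
vin=A29: ✓ → 18426
vin=A47: ✓ → 119720
vin=A35: ✗
vin=A15: ✗
vin=A43: ✗
vin=A80: ✓ → 87258
vin=A10: ✗
vin=A57: ✗
vin=A37: ✗
vin=A12: ✗
bmw_sum = 165058 + 18426 + 119720 + 87258 = 390462

390462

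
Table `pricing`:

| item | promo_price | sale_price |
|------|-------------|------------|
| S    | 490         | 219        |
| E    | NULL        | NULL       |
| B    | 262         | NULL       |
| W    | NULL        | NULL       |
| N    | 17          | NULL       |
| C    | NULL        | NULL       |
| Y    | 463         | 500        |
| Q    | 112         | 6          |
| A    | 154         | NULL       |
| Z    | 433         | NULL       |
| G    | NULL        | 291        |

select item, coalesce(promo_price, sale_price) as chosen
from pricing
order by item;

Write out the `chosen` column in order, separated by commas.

item=A: promo_price=154 → 154
item=B: promo_price=262 → 262
item=C: promo_price=NULL, sale_price=NULL (all NULL) → NULL
item=E: promo_price=NULL, sale_price=NULL (all NULL) → NULL
item=G: promo_price=NULL, sale_price=291 → 291
item=N: promo_price=17 → 17
item=Q: promo_price=112 → 112
item=S: promo_price=490 → 490
item=W: promo_price=NULL, sale_price=NULL (all NULL) → NULL
item=Y: promo_price=463 → 463
item=Z: promo_price=433 → 433

154, 262, NULL, NULL, 291, 17, 112, 490, NULL, 463, 433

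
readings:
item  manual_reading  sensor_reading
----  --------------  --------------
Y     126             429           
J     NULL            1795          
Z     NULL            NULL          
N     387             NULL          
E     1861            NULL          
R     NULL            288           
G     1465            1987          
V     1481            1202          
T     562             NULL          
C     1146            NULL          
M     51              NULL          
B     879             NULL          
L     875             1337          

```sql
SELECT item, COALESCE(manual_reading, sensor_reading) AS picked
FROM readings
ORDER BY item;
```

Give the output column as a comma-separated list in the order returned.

879, 1146, 1861, 1465, 1795, 875, 51, 387, 288, 562, 1481, 126, NULL

item=B: manual_reading=879 → 879
item=C: manual_reading=1146 → 1146
item=E: manual_reading=1861 → 1861
item=G: manual_reading=1465 → 1465
item=J: manual_reading=NULL, sensor_reading=1795 → 1795
item=L: manual_reading=875 → 875
item=M: manual_reading=51 → 51
item=N: manual_reading=387 → 387
item=R: manual_reading=NULL, sensor_reading=288 → 288
item=T: manual_reading=562 → 562
item=V: manual_reading=1481 → 1481
item=Y: manual_reading=126 → 126
item=Z: manual_reading=NULL, sensor_reading=NULL (all NULL) → NULL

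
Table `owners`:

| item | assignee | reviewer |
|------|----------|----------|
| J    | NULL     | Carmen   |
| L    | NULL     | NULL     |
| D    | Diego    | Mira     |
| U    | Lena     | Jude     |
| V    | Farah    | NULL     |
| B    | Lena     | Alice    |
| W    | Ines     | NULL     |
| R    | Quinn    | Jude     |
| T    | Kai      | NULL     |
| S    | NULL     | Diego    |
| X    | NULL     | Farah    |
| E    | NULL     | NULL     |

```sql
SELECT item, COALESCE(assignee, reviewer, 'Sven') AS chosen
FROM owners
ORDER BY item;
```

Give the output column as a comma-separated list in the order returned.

item=B: assignee=Lena → Lena
item=D: assignee=Diego → Diego
item=E: assignee=NULL, reviewer=NULL, → literal Sven → Sven
item=J: assignee=NULL, reviewer=Carmen → Carmen
item=L: assignee=NULL, reviewer=NULL, → literal Sven → Sven
item=R: assignee=Quinn → Quinn
item=S: assignee=NULL, reviewer=Diego → Diego
item=T: assignee=Kai → Kai
item=U: assignee=Lena → Lena
item=V: assignee=Farah → Farah
item=W: assignee=Ines → Ines
item=X: assignee=NULL, reviewer=Farah → Farah

Lena, Diego, Sven, Carmen, Sven, Quinn, Diego, Kai, Lena, Farah, Ines, Farah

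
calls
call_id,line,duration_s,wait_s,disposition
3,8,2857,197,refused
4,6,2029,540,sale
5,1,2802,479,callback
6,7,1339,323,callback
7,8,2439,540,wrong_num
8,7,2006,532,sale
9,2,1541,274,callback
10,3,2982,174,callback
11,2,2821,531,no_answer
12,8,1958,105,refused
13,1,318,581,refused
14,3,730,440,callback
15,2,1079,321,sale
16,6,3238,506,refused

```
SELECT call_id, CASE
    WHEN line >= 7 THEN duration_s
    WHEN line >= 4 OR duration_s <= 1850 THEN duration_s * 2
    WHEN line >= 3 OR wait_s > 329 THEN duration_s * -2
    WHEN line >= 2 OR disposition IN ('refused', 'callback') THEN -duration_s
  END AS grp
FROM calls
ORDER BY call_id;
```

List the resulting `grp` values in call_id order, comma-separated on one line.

2857, 4058, -5604, 1339, 2439, 2006, 3082, -5964, -5642, 1958, 636, 1460, 2158, 6476

call_id=3: line >= 7 → 2857
call_id=4: line >= 4 OR duration_s <= 1850 → 4058
call_id=5: line >= 3 OR wait_s > 329 → -5604
call_id=6: line >= 7 → 1339
call_id=7: line >= 7 → 2439
call_id=8: line >= 7 → 2006
call_id=9: line >= 4 OR duration_s <= 1850 → 3082
call_id=10: line >= 3 OR wait_s > 329 → -5964
call_id=11: line >= 3 OR wait_s > 329 → -5642
call_id=12: line >= 7 → 1958
call_id=13: line >= 4 OR duration_s <= 1850 → 636
call_id=14: line >= 4 OR duration_s <= 1850 → 1460
call_id=15: line >= 4 OR duration_s <= 1850 → 2158
call_id=16: line >= 4 OR duration_s <= 1850 → 6476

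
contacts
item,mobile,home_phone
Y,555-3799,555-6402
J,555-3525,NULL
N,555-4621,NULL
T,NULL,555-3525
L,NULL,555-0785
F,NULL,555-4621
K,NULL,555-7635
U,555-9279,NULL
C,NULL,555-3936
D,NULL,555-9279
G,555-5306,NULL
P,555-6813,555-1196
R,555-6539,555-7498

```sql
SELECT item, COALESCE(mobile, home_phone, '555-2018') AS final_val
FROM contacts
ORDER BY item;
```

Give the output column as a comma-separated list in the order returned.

item=C: mobile=NULL, home_phone=555-3936 → 555-3936
item=D: mobile=NULL, home_phone=555-9279 → 555-9279
item=F: mobile=NULL, home_phone=555-4621 → 555-4621
item=G: mobile=555-5306 → 555-5306
item=J: mobile=555-3525 → 555-3525
item=K: mobile=NULL, home_phone=555-7635 → 555-7635
item=L: mobile=NULL, home_phone=555-0785 → 555-0785
item=N: mobile=555-4621 → 555-4621
item=P: mobile=555-6813 → 555-6813
item=R: mobile=555-6539 → 555-6539
item=T: mobile=NULL, home_phone=555-3525 → 555-3525
item=U: mobile=555-9279 → 555-9279
item=Y: mobile=555-3799 → 555-3799

555-3936, 555-9279, 555-4621, 555-5306, 555-3525, 555-7635, 555-0785, 555-4621, 555-6813, 555-6539, 555-3525, 555-9279, 555-3799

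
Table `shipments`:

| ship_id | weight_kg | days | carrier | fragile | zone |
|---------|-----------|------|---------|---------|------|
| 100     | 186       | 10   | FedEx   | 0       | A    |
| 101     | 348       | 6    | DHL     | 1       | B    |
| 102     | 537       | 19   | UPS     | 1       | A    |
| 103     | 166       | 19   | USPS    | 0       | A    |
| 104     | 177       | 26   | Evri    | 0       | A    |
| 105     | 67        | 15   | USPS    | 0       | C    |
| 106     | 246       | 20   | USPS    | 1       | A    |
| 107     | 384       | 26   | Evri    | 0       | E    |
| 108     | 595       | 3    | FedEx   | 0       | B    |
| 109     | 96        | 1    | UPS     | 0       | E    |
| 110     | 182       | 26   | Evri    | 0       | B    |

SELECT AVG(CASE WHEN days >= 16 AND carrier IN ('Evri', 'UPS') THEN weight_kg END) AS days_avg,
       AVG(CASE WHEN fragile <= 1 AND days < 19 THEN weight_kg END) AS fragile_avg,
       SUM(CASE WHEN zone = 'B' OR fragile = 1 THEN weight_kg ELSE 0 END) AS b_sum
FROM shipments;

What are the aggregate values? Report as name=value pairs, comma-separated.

days_avg=320, fragile_avg=258.4, b_sum=1908

[days_avg: days >= 16 AND carrier IN ('Evri', 'UPS')]
ship_id=100: ✗
ship_id=101: ✗
ship_id=102: ✓ → 537
ship_id=103: ✗
ship_id=104: ✓ → 177
ship_id=105: ✗
ship_id=106: ✗
ship_id=107: ✓ → 384
ship_id=108: ✗
ship_id=109: ✗
ship_id=110: ✓ → 182
days_avg = (537 + 177 + 384 + 182) / 4 = 320
—
[fragile_avg: fragile <= 1 AND days < 19]
ship_id=100: ✓ → 186
ship_id=101: ✓ → 348
ship_id=102: ✗
ship_id=103: ✗
ship_id=104: ✗
ship_id=105: ✓ → 67
ship_id=106: ✗
ship_id=107: ✗
ship_id=108: ✓ → 595
ship_id=109: ✓ → 96
ship_id=110: ✗
fragile_avg = (186 + 348 + 67 + 595 + 96) / 5 = 258.4
—
[b_sum: zone = 'B' OR fragile = 1]
ship_id=100: ✗
ship_id=101: ✓ → 348
ship_id=102: ✓ → 537
ship_id=103: ✗
ship_id=104: ✗
ship_id=105: ✗
ship_id=106: ✓ → 246
ship_id=107: ✗
ship_id=108: ✓ → 595
ship_id=109: ✗
ship_id=110: ✓ → 182
b_sum = 348 + 537 + 246 + 595 + 182 = 1908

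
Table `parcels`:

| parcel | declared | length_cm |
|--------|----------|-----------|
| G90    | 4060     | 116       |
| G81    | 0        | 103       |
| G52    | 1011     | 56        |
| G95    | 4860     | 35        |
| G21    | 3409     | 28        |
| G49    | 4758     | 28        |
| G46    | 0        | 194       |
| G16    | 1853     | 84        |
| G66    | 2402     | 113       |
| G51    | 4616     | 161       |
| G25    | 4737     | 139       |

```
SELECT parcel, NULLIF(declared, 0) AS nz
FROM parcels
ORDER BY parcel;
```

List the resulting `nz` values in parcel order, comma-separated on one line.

1853, 3409, 4737, NULL, 4758, 4616, 1011, 2402, NULL, 4060, 4860

parcel=G16: declared=1853 vs 0: differ → 1853
parcel=G21: declared=3409 vs 0: differ → 3409
parcel=G25: declared=4737 vs 0: differ → 4737
parcel=G46: declared=0 vs 0: equal → NULL
parcel=G49: declared=4758 vs 0: differ → 4758
parcel=G51: declared=4616 vs 0: differ → 4616
parcel=G52: declared=1011 vs 0: differ → 1011
parcel=G66: declared=2402 vs 0: differ → 2402
parcel=G81: declared=0 vs 0: equal → NULL
parcel=G90: declared=4060 vs 0: differ → 4060
parcel=G95: declared=4860 vs 0: differ → 4860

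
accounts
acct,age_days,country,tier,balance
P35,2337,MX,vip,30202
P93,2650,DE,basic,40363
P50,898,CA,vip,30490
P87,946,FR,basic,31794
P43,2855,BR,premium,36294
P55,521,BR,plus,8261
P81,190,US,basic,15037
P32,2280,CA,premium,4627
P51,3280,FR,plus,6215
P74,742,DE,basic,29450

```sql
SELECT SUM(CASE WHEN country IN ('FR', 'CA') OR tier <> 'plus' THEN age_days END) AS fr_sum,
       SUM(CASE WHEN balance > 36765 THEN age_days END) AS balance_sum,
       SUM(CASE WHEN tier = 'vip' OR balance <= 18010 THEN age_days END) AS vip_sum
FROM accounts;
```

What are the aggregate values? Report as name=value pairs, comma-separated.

fr_sum=16178, balance_sum=2650, vip_sum=9506

[fr_sum: country IN ('FR', 'CA') OR tier <> 'plus']
acct=P35: ✓ → 2337
acct=P93: ✓ → 2650
acct=P50: ✓ → 898
acct=P87: ✓ → 946
acct=P43: ✓ → 2855
acct=P55: ✗
acct=P81: ✓ → 190
acct=P32: ✓ → 2280
acct=P51: ✓ → 3280
acct=P74: ✓ → 742
fr_sum = 2337 + 2650 + 898 + 946 + 2855 + 190 + 2280 + 3280 + 742 = 16178
—
[balance_sum: balance > 36765]
acct=P35: ✗
acct=P93: ✓ → 2650
acct=P50: ✗
acct=P87: ✗
acct=P43: ✗
acct=P55: ✗
acct=P81: ✗
acct=P32: ✗
acct=P51: ✗
acct=P74: ✗
balance_sum = 2650
—
[vip_sum: tier = 'vip' OR balance <= 18010]
acct=P35: ✓ → 2337
acct=P93: ✗
acct=P50: ✓ → 898
acct=P87: ✗
acct=P43: ✗
acct=P55: ✓ → 521
acct=P81: ✓ → 190
acct=P32: ✓ → 2280
acct=P51: ✓ → 3280
acct=P74: ✗
vip_sum = 2337 + 898 + 521 + 190 + 2280 + 3280 = 9506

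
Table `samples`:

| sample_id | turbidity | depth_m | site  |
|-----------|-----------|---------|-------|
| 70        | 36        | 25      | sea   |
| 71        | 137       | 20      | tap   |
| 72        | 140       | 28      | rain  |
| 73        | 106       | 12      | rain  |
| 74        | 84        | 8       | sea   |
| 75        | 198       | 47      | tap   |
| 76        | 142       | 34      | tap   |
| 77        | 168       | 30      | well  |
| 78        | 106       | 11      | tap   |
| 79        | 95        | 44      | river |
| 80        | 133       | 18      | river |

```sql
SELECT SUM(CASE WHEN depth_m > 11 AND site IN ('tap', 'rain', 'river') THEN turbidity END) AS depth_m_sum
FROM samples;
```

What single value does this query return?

sample_id=70: ✗
sample_id=71: ✓ → 137
sample_id=72: ✓ → 140
sample_id=73: ✓ → 106
sample_id=74: ✗
sample_id=75: ✓ → 198
sample_id=76: ✓ → 142
sample_id=77: ✗
sample_id=78: ✗
sample_id=79: ✓ → 95
sample_id=80: ✓ → 133
depth_m_sum = 137 + 140 + 106 + 198 + 142 + 95 + 133 = 951

951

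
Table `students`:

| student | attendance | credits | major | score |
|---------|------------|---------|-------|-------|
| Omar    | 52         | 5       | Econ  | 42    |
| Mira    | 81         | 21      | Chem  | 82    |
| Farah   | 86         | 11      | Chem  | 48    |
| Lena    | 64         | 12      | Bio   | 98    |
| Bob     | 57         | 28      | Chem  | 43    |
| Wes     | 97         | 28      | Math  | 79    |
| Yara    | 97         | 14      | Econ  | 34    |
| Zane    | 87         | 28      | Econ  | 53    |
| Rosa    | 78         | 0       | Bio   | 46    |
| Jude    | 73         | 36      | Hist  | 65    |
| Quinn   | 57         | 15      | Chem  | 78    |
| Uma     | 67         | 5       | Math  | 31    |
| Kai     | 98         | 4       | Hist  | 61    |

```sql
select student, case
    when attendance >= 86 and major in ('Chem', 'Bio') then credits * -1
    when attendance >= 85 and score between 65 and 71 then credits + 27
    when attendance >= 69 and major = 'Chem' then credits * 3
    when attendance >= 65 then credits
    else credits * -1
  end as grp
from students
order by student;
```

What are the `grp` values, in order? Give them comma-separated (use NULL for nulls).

student=Bob: ELSE → -28
student=Farah: attendance >= 86 and major in ('Chem', 'Bio') → -11
student=Jude: attendance >= 65 → 36
student=Kai: attendance >= 65 → 4
student=Lena: ELSE → -12
student=Mira: attendance >= 69 and major = 'Chem' → 63
student=Omar: ELSE → -5
student=Quinn: ELSE → -15
student=Rosa: attendance >= 65 → 0
student=Uma: attendance >= 65 → 5
student=Wes: attendance >= 65 → 28
student=Yara: attendance >= 65 → 14
student=Zane: attendance >= 65 → 28

-28, -11, 36, 4, -12, 63, -5, -15, 0, 5, 28, 14, 28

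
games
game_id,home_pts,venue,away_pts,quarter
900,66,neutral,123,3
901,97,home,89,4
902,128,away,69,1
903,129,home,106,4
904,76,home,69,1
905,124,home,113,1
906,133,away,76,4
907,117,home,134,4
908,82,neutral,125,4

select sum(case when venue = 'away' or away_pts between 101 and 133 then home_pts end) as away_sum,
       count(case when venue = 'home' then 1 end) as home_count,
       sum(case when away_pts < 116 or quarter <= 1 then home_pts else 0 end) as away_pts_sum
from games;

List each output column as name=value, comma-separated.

[away_sum: venue = 'away' or away_pts between 101 and 133]
game_id=900: ✓ → 66
game_id=901: ✗
game_id=902: ✓ → 128
game_id=903: ✓ → 129
game_id=904: ✗
game_id=905: ✓ → 124
game_id=906: ✓ → 133
game_id=907: ✗
game_id=908: ✓ → 82
away_sum = 66 + 128 + 129 + 124 + 133 + 82 = 662
—
[home_count: venue = 'home']
game_id=900: ✗
game_id=901: ✓ → 1
game_id=902: ✗
game_id=903: ✓ → 1
game_id=904: ✓ → 1
game_id=905: ✓ → 1
game_id=906: ✗
game_id=907: ✓ → 1
game_id=908: ✗
home_count = COUNT(1, 1, 1, 1, 1) = 5
—
[away_pts_sum: away_pts < 116 or quarter <= 1]
game_id=900: ✗
game_id=901: ✓ → 97
game_id=902: ✓ → 128
game_id=903: ✓ → 129
game_id=904: ✓ → 76
game_id=905: ✓ → 124
game_id=906: ✓ → 133
game_id=907: ✗
game_id=908: ✗
away_pts_sum = 97 + 128 + 129 + 76 + 124 + 133 = 687

away_sum=662, home_count=5, away_pts_sum=687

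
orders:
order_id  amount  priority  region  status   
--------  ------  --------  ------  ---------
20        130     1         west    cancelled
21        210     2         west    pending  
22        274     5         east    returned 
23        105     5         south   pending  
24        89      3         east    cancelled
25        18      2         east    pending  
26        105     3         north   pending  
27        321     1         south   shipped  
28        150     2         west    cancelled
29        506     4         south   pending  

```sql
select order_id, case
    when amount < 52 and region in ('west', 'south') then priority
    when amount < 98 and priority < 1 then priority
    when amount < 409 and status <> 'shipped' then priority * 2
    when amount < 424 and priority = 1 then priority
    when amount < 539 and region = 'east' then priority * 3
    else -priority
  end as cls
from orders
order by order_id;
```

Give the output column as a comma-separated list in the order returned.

2, 4, 10, 10, 6, 4, 6, 1, 4, -4

order_id=20: amount < 409 and status <> 'shipped' → 2
order_id=21: amount < 409 and status <> 'shipped' → 4
order_id=22: amount < 409 and status <> 'shipped' → 10
order_id=23: amount < 409 and status <> 'shipped' → 10
order_id=24: amount < 409 and status <> 'shipped' → 6
order_id=25: amount < 409 and status <> 'shipped' → 4
order_id=26: amount < 409 and status <> 'shipped' → 6
order_id=27: amount < 424 and priority = 1 → 1
order_id=28: amount < 409 and status <> 'shipped' → 4
order_id=29: ELSE → -4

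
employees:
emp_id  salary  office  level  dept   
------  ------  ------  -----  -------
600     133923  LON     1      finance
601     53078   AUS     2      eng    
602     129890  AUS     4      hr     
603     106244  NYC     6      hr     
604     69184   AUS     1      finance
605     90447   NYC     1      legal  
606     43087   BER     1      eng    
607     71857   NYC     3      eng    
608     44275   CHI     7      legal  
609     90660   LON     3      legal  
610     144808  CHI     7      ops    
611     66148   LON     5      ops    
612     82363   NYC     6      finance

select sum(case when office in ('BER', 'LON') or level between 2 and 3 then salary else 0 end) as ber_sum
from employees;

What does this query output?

emp_id=600: ✓ → 133923
emp_id=601: ✓ → 53078
emp_id=602: ✗
emp_id=603: ✗
emp_id=604: ✗
emp_id=605: ✗
emp_id=606: ✓ → 43087
emp_id=607: ✓ → 71857
emp_id=608: ✗
emp_id=609: ✓ → 90660
emp_id=610: ✗
emp_id=611: ✓ → 66148
emp_id=612: ✗
ber_sum = 133923 + 53078 + 43087 + 71857 + 90660 + 66148 = 458753

458753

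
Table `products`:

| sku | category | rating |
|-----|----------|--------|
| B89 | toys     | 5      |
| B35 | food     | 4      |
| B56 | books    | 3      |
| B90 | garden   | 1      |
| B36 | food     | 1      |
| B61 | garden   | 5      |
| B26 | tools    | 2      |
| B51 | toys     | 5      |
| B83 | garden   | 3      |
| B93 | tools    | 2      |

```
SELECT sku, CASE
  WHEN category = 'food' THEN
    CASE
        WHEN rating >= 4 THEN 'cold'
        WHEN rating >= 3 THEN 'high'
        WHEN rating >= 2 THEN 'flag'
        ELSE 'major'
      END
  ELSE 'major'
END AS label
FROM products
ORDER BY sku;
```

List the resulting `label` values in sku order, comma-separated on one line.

sku=B26: category='tools' → outer ELSE → major
sku=B35: category='food' → inner[rating >= 4] → cold
sku=B36: category='food' → inner[ELSE] → major
sku=B51: category='toys' → outer ELSE → major
sku=B56: category='books' → outer ELSE → major
sku=B61: category='garden' → outer ELSE → major
sku=B83: category='garden' → outer ELSE → major
sku=B89: category='toys' → outer ELSE → major
sku=B90: category='garden' → outer ELSE → major
sku=B93: category='tools' → outer ELSE → major

major, cold, major, major, major, major, major, major, major, major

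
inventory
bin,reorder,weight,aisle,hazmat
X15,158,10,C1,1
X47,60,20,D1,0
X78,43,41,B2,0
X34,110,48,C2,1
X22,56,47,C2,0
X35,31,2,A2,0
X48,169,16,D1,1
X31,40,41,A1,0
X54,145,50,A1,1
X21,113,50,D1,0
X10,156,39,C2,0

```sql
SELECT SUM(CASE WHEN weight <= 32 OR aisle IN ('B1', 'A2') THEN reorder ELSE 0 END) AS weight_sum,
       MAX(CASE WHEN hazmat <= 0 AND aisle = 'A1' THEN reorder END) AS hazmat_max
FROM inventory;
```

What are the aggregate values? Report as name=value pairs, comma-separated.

weight_sum=418, hazmat_max=40

[weight_sum: weight <= 32 OR aisle IN ('B1', 'A2')]
bin=X15: ✓ → 158
bin=X47: ✓ → 60
bin=X78: ✗
bin=X34: ✗
bin=X22: ✗
bin=X35: ✓ → 31
bin=X48: ✓ → 169
bin=X31: ✗
bin=X54: ✗
bin=X21: ✗
bin=X10: ✗
weight_sum = 158 + 60 + 31 + 169 = 418
—
[hazmat_max: hazmat <= 0 AND aisle = 'A1']
bin=X15: ✗
bin=X47: ✗
bin=X78: ✗
bin=X34: ✗
bin=X22: ✗
bin=X35: ✗
bin=X48: ✗
bin=X31: ✓ → 40
bin=X54: ✗
bin=X21: ✗
bin=X10: ✗
hazmat_max = MAX(40) = 40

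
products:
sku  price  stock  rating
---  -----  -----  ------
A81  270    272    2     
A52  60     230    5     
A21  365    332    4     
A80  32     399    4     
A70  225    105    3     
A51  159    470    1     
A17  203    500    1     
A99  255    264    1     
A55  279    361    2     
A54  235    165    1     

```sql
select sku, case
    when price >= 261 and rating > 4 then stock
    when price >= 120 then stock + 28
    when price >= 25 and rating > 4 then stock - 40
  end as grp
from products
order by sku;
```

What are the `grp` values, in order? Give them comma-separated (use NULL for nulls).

sku=A17: price >= 120 → 528
sku=A21: price >= 120 → 360
sku=A51: price >= 120 → 498
sku=A52: price >= 25 and rating > 4 → 190
sku=A54: price >= 120 → 193
sku=A55: price >= 120 → 389
sku=A70: price >= 120 → 133
sku=A80: (no match → NULL) → NULL
sku=A81: price >= 120 → 300
sku=A99: price >= 120 → 292

528, 360, 498, 190, 193, 389, 133, NULL, 300, 292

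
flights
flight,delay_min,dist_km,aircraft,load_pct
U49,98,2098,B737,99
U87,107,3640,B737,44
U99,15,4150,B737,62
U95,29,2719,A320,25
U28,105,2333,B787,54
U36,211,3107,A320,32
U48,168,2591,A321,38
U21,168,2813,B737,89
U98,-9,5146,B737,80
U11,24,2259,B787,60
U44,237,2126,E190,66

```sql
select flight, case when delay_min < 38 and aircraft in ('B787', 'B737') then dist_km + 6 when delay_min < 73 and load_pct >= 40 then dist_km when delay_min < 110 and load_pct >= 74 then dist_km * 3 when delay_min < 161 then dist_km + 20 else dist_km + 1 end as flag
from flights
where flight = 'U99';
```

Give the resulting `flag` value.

4156

flight = U99: delay_min=15, dist_km=4150, aircraft=B737, load_pct=62.
delay_min < 38 and aircraft in ('B787', 'B737') → true → 4156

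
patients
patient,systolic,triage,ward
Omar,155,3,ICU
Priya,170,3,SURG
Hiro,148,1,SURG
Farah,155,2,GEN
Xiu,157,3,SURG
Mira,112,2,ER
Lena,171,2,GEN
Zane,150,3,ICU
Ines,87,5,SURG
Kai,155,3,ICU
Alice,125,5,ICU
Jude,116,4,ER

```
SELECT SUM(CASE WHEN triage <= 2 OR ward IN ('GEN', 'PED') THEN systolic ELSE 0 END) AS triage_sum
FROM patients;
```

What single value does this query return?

586

patient=Omar: ✗
patient=Priya: ✗
patient=Hiro: ✓ → 148
patient=Farah: ✓ → 155
patient=Xiu: ✗
patient=Mira: ✓ → 112
patient=Lena: ✓ → 171
patient=Zane: ✗
patient=Ines: ✗
patient=Kai: ✗
patient=Alice: ✗
patient=Jude: ✗
triage_sum = 148 + 155 + 112 + 171 = 586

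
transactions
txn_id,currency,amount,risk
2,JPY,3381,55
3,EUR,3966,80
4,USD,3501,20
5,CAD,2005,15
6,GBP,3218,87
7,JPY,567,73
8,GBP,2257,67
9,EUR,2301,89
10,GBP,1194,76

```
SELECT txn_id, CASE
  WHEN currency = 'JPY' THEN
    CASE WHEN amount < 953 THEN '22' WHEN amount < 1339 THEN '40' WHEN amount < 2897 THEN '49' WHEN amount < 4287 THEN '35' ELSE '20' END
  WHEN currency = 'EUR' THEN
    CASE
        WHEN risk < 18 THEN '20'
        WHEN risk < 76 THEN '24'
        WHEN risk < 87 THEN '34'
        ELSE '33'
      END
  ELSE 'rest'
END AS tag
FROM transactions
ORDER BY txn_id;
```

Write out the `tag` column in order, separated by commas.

35, 34, rest, rest, rest, 22, rest, 33, rest

txn_id=2: currency='JPY' → inner[amount < 4287] → 35
txn_id=3: currency='EUR' → inner[risk < 87] → 34
txn_id=4: currency='USD' → outer ELSE → rest
txn_id=5: currency='CAD' → outer ELSE → rest
txn_id=6: currency='GBP' → outer ELSE → rest
txn_id=7: currency='JPY' → inner[amount < 953] → 22
txn_id=8: currency='GBP' → outer ELSE → rest
txn_id=9: currency='EUR' → inner[ELSE] → 33
txn_id=10: currency='GBP' → outer ELSE → rest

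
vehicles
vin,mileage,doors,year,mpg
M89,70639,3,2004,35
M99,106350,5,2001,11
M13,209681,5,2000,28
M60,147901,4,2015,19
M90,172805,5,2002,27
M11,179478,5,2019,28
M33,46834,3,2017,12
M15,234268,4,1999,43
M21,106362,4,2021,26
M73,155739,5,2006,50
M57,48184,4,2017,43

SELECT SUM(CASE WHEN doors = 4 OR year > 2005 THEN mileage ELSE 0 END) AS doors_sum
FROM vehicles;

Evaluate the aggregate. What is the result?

918766

vin=M89: ✗
vin=M99: ✗
vin=M13: ✗
vin=M60: ✓ → 147901
vin=M90: ✗
vin=M11: ✓ → 179478
vin=M33: ✓ → 46834
vin=M15: ✓ → 234268
vin=M21: ✓ → 106362
vin=M73: ✓ → 155739
vin=M57: ✓ → 48184
doors_sum = 147901 + 179478 + 46834 + 234268 + 106362 + 155739 + 48184 = 918766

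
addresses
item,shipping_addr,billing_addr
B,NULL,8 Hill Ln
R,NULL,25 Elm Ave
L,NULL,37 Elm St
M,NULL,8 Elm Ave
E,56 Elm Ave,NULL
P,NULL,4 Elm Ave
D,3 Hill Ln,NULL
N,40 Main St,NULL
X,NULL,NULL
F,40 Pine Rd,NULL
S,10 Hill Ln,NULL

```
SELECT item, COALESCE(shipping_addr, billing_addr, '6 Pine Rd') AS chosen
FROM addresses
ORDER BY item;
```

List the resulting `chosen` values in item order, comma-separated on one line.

item=B: shipping_addr=NULL, billing_addr=8 Hill Ln → 8 Hill Ln
item=D: shipping_addr=3 Hill Ln → 3 Hill Ln
item=E: shipping_addr=56 Elm Ave → 56 Elm Ave
item=F: shipping_addr=40 Pine Rd → 40 Pine Rd
item=L: shipping_addr=NULL, billing_addr=37 Elm St → 37 Elm St
item=M: shipping_addr=NULL, billing_addr=8 Elm Ave → 8 Elm Ave
item=N: shipping_addr=40 Main St → 40 Main St
item=P: shipping_addr=NULL, billing_addr=4 Elm Ave → 4 Elm Ave
item=R: shipping_addr=NULL, billing_addr=25 Elm Ave → 25 Elm Ave
item=S: shipping_addr=10 Hill Ln → 10 Hill Ln
item=X: shipping_addr=NULL, billing_addr=NULL, → literal 6 Pine Rd → 6 Pine Rd

8 Hill Ln, 3 Hill Ln, 56 Elm Ave, 40 Pine Rd, 37 Elm St, 8 Elm Ave, 40 Main St, 4 Elm Ave, 25 Elm Ave, 10 Hill Ln, 6 Pine Rd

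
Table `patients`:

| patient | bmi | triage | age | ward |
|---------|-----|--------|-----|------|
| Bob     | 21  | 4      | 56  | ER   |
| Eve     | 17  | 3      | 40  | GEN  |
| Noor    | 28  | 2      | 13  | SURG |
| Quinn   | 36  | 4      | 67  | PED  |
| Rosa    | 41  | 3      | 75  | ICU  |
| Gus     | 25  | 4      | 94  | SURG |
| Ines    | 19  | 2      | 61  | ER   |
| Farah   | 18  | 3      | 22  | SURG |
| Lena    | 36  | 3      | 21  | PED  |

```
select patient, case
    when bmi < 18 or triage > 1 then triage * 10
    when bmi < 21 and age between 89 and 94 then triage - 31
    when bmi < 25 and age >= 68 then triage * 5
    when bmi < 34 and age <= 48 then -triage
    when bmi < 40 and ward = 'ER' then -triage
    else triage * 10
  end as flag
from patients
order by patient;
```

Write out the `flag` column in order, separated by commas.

40, 30, 30, 40, 20, 30, 20, 40, 30

patient=Bob: bmi < 18 or triage > 1 → 40
patient=Eve: bmi < 18 or triage > 1 → 30
patient=Farah: bmi < 18 or triage > 1 → 30
patient=Gus: bmi < 18 or triage > 1 → 40
patient=Ines: bmi < 18 or triage > 1 → 20
patient=Lena: bmi < 18 or triage > 1 → 30
patient=Noor: bmi < 18 or triage > 1 → 20
patient=Quinn: bmi < 18 or triage > 1 → 40
patient=Rosa: bmi < 18 or triage > 1 → 30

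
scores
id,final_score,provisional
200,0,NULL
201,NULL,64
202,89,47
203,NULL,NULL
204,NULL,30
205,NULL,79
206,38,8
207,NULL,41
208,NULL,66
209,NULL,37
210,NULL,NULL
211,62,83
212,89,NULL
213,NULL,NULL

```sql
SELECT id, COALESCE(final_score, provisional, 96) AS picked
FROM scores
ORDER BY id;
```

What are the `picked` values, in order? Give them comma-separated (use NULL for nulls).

0, 64, 89, 96, 30, 79, 38, 41, 66, 37, 96, 62, 89, 96

id=200: final_score=0 → 0
id=201: final_score=NULL, provisional=64 → 64
id=202: final_score=89 → 89
id=203: final_score=NULL, provisional=NULL, → literal 96 → 96
id=204: final_score=NULL, provisional=30 → 30
id=205: final_score=NULL, provisional=79 → 79
id=206: final_score=38 → 38
id=207: final_score=NULL, provisional=41 → 41
id=208: final_score=NULL, provisional=66 → 66
id=209: final_score=NULL, provisional=37 → 37
id=210: final_score=NULL, provisional=NULL, → literal 96 → 96
id=211: final_score=62 → 62
id=212: final_score=89 → 89
id=213: final_score=NULL, provisional=NULL, → literal 96 → 96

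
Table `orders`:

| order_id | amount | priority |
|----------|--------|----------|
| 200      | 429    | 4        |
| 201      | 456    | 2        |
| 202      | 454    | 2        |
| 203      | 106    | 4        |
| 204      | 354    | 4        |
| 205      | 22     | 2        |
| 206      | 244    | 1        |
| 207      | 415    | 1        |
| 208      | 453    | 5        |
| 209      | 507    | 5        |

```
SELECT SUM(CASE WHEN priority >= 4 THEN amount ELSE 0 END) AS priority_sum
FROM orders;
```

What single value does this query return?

order_id=200: ✓ → 429
order_id=201: ✗
order_id=202: ✗
order_id=203: ✓ → 106
order_id=204: ✓ → 354
order_id=205: ✗
order_id=206: ✗
order_id=207: ✗
order_id=208: ✓ → 453
order_id=209: ✓ → 507
priority_sum = 429 + 106 + 354 + 453 + 507 = 1849

1849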